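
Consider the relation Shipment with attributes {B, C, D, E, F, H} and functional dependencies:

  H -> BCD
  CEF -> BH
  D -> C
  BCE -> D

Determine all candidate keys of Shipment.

Attributes E, F never appear on any right-hand side, so every candidate key must contain {E, F}.
{E, F}⁺ = {E, F}, which is not all of the schema, so we must add further attributes.
{C, E, F}⁺: CEF→BH adds B, H; BCE→D adds D → {B, C, D, E, F, H}. Minimal: {E, F}⁺ = {E, F}; {C, F}⁺ = {C, F}; {C, E}⁺ = {C, E} — none reach the full schema.
{D, E, F}⁺: D→C adds C; CEF→BH adds B, H → {B, C, D, E, F, H}. Minimal: {E, F}⁺ = {E, F}; {D, F}⁺ = {C, D, F}; {D, E}⁺ = {C, D, E} — none reach the full schema.
{E, F, H}⁺: H→BCD adds B, C, D → {B, C, D, E, F, H}. Minimal: {F, H}⁺ = {B, C, D, F, H}; {E, H}⁺ = {B, C, D, E, H}; {E, F}⁺ = {E, F} — none reach the full schema.
Any other superkey contains one of these as a subset, so there are no further candidate keys.

{C, E, F}; {D, E, F}; {E, F, H}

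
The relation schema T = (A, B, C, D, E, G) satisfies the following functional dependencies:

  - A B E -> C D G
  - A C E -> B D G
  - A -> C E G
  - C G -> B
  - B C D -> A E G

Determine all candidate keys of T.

{A}⁺: A→CEG adds C, E, G; CG→B adds B; ABE→CDG adds D → {A, B, C, D, E, G}.
{B, C, D}⁺: BCD→AEG adds A, E, G → {A, B, C, D, E, G}.
{C, D, G}⁺: CG→B adds B; BCD→AEG adds A, E → {A, B, C, D, E, G}.
Any other superkey contains one of these as a subset, so there are no further candidate keys.

{A}, {B, C, D}, {C, D, G}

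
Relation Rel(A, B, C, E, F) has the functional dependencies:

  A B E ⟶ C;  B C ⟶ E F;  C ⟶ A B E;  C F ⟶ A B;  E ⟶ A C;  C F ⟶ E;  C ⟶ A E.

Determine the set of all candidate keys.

{C}⁺: C→ABE adds A, B, E; BC→EF adds F → {A, B, C, E, F}.
{E}⁺: E→AC adds A, C; C→ABE adds B; BC→EF adds F → {A, B, C, E, F}.

{C}, {E}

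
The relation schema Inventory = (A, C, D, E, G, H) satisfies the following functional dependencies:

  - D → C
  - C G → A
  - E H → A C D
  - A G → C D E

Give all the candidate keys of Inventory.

Attributes G, H never appear on any right-hand side, so every candidate key must contain {G, H}.
{G, H}⁺ = {G, H}, which is not all of the schema, so we must add further attributes.
{A, G, H}⁺: AG→CDE adds C, D, E → {A, C, D, E, G, H}. Minimal: {G, H}⁺ = {G, H}; {A, H}⁺ = {A, H}; {A, G}⁺ = {A, C, D, E, G} — none reach the full schema.
{C, G, H}⁺: CG→A adds A; AG→CDE adds D, E → {A, C, D, E, G, H}. Minimal: {G, H}⁺ = {G, H}; {C, H}⁺ = {C, H}; {C, G}⁺ = {A, C, D, E, G} — none reach the full schema.
{D, G, H}⁺: D→C adds C; CG→A adds A; AG→CDE adds E → {A, C, D, E, G, H}. Minimal: {G, H}⁺ = {G, H}; {D, H}⁺ = {C, D, H}; {D, G}⁺ = {A, C, D, E, G} — none reach the full schema.
{E, G, H}⁺: EH→ACD adds A, C, D → {A, C, D, E, G, H}. Minimal: {G, H}⁺ = {G, H}; {E, H}⁺ = {A, C, D, E, H}; {E, G}⁺ = {E, G} — none reach the full schema.
Any other superkey contains one of these as a subset, so there are no further candidate keys.

AGH; CGH; DGH; EGH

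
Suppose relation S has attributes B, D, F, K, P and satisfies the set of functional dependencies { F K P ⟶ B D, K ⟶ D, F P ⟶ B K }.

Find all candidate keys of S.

FP

Attributes F, P never appear on any right-hand side, so every candidate key must contain {F, P}.
{F, P}⁺ = {B, D, F, K, P}, which is all of the schema, so {F, P} is the only candidate key.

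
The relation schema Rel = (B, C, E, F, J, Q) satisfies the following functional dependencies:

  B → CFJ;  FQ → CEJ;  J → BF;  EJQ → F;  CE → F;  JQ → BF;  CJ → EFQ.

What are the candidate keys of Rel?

{B}, {J}, {F, Q}, {C, E, Q}

{B}⁺: B→CFJ adds C, F, J; CJ→EFQ adds E, Q → {B, C, E, F, J, Q}.
{J}⁺: J→BF adds B, F; B→CFJ adds C; CJ→EFQ adds E, Q → {B, C, E, F, J, Q}.
{F, Q}⁺: FQ→CEJ adds C, E, J; J→BF adds B → {B, C, E, F, J, Q}. Minimal: {Q}⁺ = {Q}; {F}⁺ = {F} — none reach the full schema.
{C, E, Q}⁺: CE→F adds F; FQ→CEJ adds J; J→BF adds B → {B, C, E, F, J, Q}. Minimal: {E, Q}⁺ = {E, Q}; {C, Q}⁺ = {C, Q}; {C, E}⁺ = {C, E, F} — none reach the full schema.
Any other superkey contains one of these as a subset, so there are no further candidate keys.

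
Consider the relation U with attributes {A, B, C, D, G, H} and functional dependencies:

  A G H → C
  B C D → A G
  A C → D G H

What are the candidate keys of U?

{A, B, C}⁺: AC→DGH adds D, G, H → {A, B, C, D, G, H}. Minimal: {B, C}⁺ = {B, C}; {A, C}⁺ = {A, C, D, G, H}; {A, B}⁺ = {A, B} — none reach the full schema.
{B, C, D}⁺: BCD→AG adds A, G; AC→DGH adds H → {A, B, C, D, G, H}. Minimal: {C, D}⁺ = {C, D}; {B, D}⁺ = {B, D}; {B, C}⁺ = {B, C} — none reach the full schema.
{A, B, G, H}⁺: AGH→C adds C; AC→DGH adds D → {A, B, C, D, G, H}. Minimal: {B, G, H}⁺ = {B, G, H}; {A, G, H}⁺ = {A, C, D, G, H}; {A, B, H}⁺ = {A, B, H}; … — none reach the full schema.

{A, B, C}, {B, C, D}, {A, B, G, H}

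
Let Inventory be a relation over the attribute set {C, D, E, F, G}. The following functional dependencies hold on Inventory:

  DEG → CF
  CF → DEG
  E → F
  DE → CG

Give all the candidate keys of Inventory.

CE, CF, DE

{C, E}⁺: E→F adds F; CF→DEG adds D, G → {C, D, E, F, G}. Minimal: {E}⁺ = {E, F}; {C}⁺ = {C} — none reach the full schema.
{C, F}⁺: CF→DEG adds D, E, G → {C, D, E, F, G}. Minimal: {F}⁺ = {F}; {C}⁺ = {C} — none reach the full schema.
{D, E}⁺: E→F adds F; DE→CG adds C, G → {C, D, E, F, G}. Minimal: {E}⁺ = {E, F}; {D}⁺ = {D} — none reach the full schema.
Any other superkey contains one of these as a subset, so there are no further candidate keys.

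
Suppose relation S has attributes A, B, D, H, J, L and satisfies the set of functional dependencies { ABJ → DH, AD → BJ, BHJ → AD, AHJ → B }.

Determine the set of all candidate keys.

(A, D, L), (A, B, J, L), (A, H, J, L), (B, H, J, L)

{A, D, L}⁺: AD→BJ adds B, J; ABJ→DH adds H → {A, B, D, H, J, L}. Minimal: {D, L}⁺ = {D, L}; {A, L}⁺ = {A, L}; {A, D}⁺ = {A, B, D, H, J} — none reach the full schema.
{A, B, J, L}⁺: ABJ→DH adds D, H → {A, B, D, H, J, L}. Minimal: {B, J, L}⁺ = {B, J, L}; {A, J, L}⁺ = {A, J, L}; {A, B, L}⁺ = {A, B, L}; … — none reach the full schema.
{A, H, J, L}⁺: AHJ→B adds B; ABJ→DH adds D → {A, B, D, H, J, L}. Minimal: {H, J, L}⁺ = {H, J, L}; {A, J, L}⁺ = {A, J, L}; {A, H, L}⁺ = {A, H, L}; … — none reach the full schema.
{B, H, J, L}⁺: BHJ→AD adds A, D → {A, B, D, H, J, L}. Minimal: {H, J, L}⁺ = {H, J, L}; {B, J, L}⁺ = {B, J, L}; {B, H, L}⁺ = {B, H, L}; … — none reach the full schema.
Any other superkey contains one of these as a subset, so there are no further candidate keys.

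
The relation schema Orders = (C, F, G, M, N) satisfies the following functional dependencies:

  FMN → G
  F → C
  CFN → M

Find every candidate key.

{F, N}

Attributes F, N never appear on any right-hand side, so every candidate key must contain {F, N}.
{F, N}⁺ = {C, F, G, M, N}, which is all of the schema, so {F, N} is the only candidate key.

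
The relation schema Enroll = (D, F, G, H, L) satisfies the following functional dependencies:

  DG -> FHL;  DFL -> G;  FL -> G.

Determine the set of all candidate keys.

Attribute D never appears on the right-hand side of any dependency, so D must belong to every candidate key.
{D}⁺ = {D}, which is not all of the schema, so we must add further attributes.
{D, G}⁺: DG→FHL adds F, H, L → {D, F, G, H, L}. Minimal: {G}⁺ = {G}; {D}⁺ = {D} — none reach the full schema.
{D, F, L}⁺: DFL→G adds G; DG→FHL adds H → {D, F, G, H, L}. Minimal: {F, L}⁺ = {F, G, L}; {D, L}⁺ = {D, L}; {D, F}⁺ = {D, F} — none reach the full schema.

{D, G}, {D, F, L}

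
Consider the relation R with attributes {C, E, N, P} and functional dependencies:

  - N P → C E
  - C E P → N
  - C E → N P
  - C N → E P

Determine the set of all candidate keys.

{C, E}⁺: CE→NP adds N, P → {C, E, N, P}. Minimal: {E}⁺ = {E}; {C}⁺ = {C} — none reach the full schema.
{C, N}⁺: CN→EP adds E, P → {C, E, N, P}. Minimal: {N}⁺ = {N}; {C}⁺ = {C} — none reach the full schema.
{N, P}⁺: NP→CE adds C, E → {C, E, N, P}. Minimal: {P}⁺ = {P}; {N}⁺ = {N} — none reach the full schema.
Any other superkey contains one of these as a subset, so there are no further candidate keys.

{C, E}, {C, N}, {N, P}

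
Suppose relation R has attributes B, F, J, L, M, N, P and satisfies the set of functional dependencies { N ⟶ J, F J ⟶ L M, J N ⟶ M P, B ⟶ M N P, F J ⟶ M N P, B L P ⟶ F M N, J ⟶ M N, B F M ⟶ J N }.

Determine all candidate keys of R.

Attribute B never appears on the right-hand side of any dependency, so B must belong to every candidate key.
{B}⁺ = {B, J, M, N, P}, which is not all of the schema, so we must add further attributes.
{B, F}⁺: B→MNP adds M, N, P; BFM→JN adds J; FJ→LM adds L → {B, F, J, L, M, N, P}. Minimal: {F}⁺ = {F}; {B}⁺ = {B, J, M, N, P} — none reach the full schema.
{B, L}⁺: B→MNP adds M, N, P; BLP→FMN adds F; BFM→JN adds J → {B, F, J, L, M, N, P}. Minimal: {L}⁺ = {L}; {B}⁺ = {B, J, M, N, P} — none reach the full schema.
Any other superkey contains one of these as a subset, so there are no further candidate keys.

BF, BL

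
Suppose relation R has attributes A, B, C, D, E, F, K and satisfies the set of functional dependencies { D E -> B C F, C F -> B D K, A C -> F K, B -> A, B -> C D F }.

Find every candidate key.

Attribute E never appears on the right-hand side of any dependency, so E must belong to every candidate key.
{E}⁺ = {E}, which is not all of the schema, so we must add further attributes.
{B, E}⁺: B→A adds A; B→CDF adds C, D, F; CF→BDK adds K → {A, B, C, D, E, F, K}.
{D, E}⁺: DE→BCF adds B, C, F; CF→BDK adds K; B→A adds A → {A, B, C, D, E, F, K}.
{A, C, E}⁺: AC→FK adds F, K; CF→BDK adds B, D → {A, B, C, D, E, F, K}.
{C, E, F}⁺: CF→BDK adds B, D, K; B→A adds A → {A, B, C, D, E, F, K}.
Any other superkey contains one of these as a subset, so there are no further candidate keys.

BE; DE; ACE; CEF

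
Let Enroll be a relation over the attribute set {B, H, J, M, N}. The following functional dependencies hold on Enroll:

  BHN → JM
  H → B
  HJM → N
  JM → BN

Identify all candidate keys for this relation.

{H, N}⁺: H→B adds B; BHN→JM adds J, M → {B, H, J, M, N}. Minimal: {N}⁺ = {N}; {H}⁺ = {B, H} — none reach the full schema.
{H, J, M}⁺: H→B adds B; HJM→N adds N → {B, H, J, M, N}. Minimal: {J, M}⁺ = {B, J, M, N}; {H, M}⁺ = {B, H, M}; {H, J}⁺ = {B, H, J} — none reach the full schema.

{H, N}; {H, J, M}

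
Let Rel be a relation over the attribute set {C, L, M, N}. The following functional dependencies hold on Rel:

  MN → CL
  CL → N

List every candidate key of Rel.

Attribute M never appears on the right-hand side of any dependency, so M must belong to every candidate key.
{M}⁺ = {M}, which is not all of the schema, so we must add further attributes.
{M, N}⁺: MN→CL adds C, L → {C, L, M, N}. Minimal: {N}⁺ = {N}; {M}⁺ = {M} — none reach the full schema.
{C, L, M}⁺: CL→N adds N → {C, L, M, N}. Minimal: {L, M}⁺ = {L, M}; {C, M}⁺ = {C, M}; {C, L}⁺ = {C, L, N} — none reach the full schema.
Any other superkey contains one of these as a subset, so there are no further candidate keys.

MN, CLM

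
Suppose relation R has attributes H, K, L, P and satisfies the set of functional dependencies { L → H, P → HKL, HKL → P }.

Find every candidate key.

{P}⁺: P→HKL adds H, K, L → {H, K, L, P}.
{K, L}⁺: L→H adds H; HKL→P adds P → {H, K, L, P}.

P, KL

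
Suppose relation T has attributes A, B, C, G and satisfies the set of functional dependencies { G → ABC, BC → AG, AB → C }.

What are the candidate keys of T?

(G), (A, B), (B, C)

{G}⁺: G→ABC adds A, B, C → {A, B, C, G}.
{A, B}⁺: AB→C adds C; BC→AG adds G → {A, B, C, G}. Minimal: {B}⁺ = {B}; {A}⁺ = {A} — none reach the full schema.
{B, C}⁺: BC→AG adds A, G → {A, B, C, G}. Minimal: {C}⁺ = {C}; {B}⁺ = {B} — none reach the full schema.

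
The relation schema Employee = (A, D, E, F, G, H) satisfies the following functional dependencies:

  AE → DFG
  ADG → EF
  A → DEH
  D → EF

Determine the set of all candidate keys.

Attribute A never appears on the right-hand side of any dependency, so A must belong to every candidate key.
{A}⁺ = {A, D, E, F, G, H}, which is all of the schema, so {A} is the only candidate key.

{A}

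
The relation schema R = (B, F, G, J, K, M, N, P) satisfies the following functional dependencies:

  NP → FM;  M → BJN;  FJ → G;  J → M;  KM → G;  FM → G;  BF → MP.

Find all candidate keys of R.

{B, F, K}; {F, J, K}; {F, K, M}; {J, K, P}; {K, M, P}; {K, N, P}

Attribute K never appears on the right-hand side of any dependency, so K must belong to every candidate key.
{K}⁺ = {K}, which is not all of the schema, so we must add further attributes.
{B, F, K}⁺: BF→MP adds M, P; M→BJN adds J, N; FJ→G adds G → {B, F, G, J, K, M, N, P}. Minimal: {F, K}⁺ = {F, K}; {B, K}⁺ = {B, K}; {B, F}⁺ = {B, F, G, J, M, N, P} — none reach the full schema.
{F, J, K}⁺: FJ→G adds G; J→M adds M; M→BJN adds B, N; BF→MP adds P → {B, F, G, J, K, M, N, P}. Minimal: {J, K}⁺ = {B, G, J, K, M, N}; {F, K}⁺ = {F, K}; {F, J}⁺ = {B, F, G, J, M, N, P} — none reach the full schema.
{F, K, M}⁺: M→BJN adds B, J, N; FJ→G adds G; BF→MP adds P → {B, F, G, J, K, M, N, P}. Minimal: {K, M}⁺ = {B, G, J, K, M, N}; {F, M}⁺ = {B, F, G, J, M, N, P}; {F, K}⁺ = {F, K} — none reach the full schema.
{J, K, P}⁺: J→M adds M; KM→G adds G; M→BJN adds B, N; NP→FM adds F → {B, F, G, J, K, M, N, P}. Minimal: {K, P}⁺ = {K, P}; {J, P}⁺ = {B, F, G, J, M, N, P}; {J, K}⁺ = {B, G, J, K, M, N} — none reach the full schema.
{K, M, P}⁺: M→BJN adds B, J, N; KM→G adds G; NP→FM adds F → {B, F, G, J, K, M, N, P}. Minimal: {M, P}⁺ = {B, F, G, J, M, N, P}; {K, P}⁺ = {K, P}; {K, M}⁺ = {B, G, J, K, M, N} — none reach the full schema.
{K, N, P}⁺: NP→FM adds F, M; M→BJN adds B, J; FJ→G adds G → {B, F, G, J, K, M, N, P}. Minimal: {N, P}⁺ = {B, F, G, J, M, N, P}; {K, P}⁺ = {K, P}; {K, N}⁺ = {K, N} — none reach the full schema.
Any other superkey contains one of these as a subset, so there are no further candidate keys.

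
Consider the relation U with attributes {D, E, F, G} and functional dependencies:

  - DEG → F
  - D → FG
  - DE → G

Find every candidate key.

DE

Attributes D, E never appear on any right-hand side, so every candidate key must contain {D, E}.
{D, E}⁺ = {D, E, F, G}, which is all of the schema, so {D, E} is the only candidate key.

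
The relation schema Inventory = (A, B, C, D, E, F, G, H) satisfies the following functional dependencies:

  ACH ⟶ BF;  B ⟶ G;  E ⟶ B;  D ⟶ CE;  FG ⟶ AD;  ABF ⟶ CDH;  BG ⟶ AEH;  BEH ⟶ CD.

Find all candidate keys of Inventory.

B, D, E, FG, ACH

{B}⁺: B→G adds G; BG→AEH adds A, E, H; BEH→CD adds C, D; ACH→BF adds F → {A, B, C, D, E, F, G, H}.
{D}⁺: D→CE adds C, E; E→B adds B; B→G adds G; BG→AEH adds A, H; ACH→BF adds F → {A, B, C, D, E, F, G, H}.
{E}⁺: E→B adds B; B→G adds G; BG→AEH adds A, H; BEH→CD adds C, D; ACH→BF adds F → {A, B, C, D, E, F, G, H}.
{F, G}⁺: FG→AD adds A, D; D→CE adds C, E; E→B adds B; ABF→CDH adds H → {A, B, C, D, E, F, G, H}. Minimal: {G}⁺ = {G}; {F}⁺ = {F} — none reach the full schema.
{A, C, H}⁺: ACH→BF adds B, F; B→G adds G; FG→AD adds D; BG→AEH adds E → {A, B, C, D, E, F, G, H}. Minimal: {C, H}⁺ = {C, H}; {A, H}⁺ = {A, H}; {A, C}⁺ = {A, C} — none reach the full schema.
Any other superkey contains one of these as a subset, so there are no further candidate keys.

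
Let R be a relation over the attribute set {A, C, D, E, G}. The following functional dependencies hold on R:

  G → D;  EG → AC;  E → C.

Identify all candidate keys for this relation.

{E, G}

{E, G}⁺: G→D adds D; EG→AC adds A, C → {A, C, D, E, G}. Minimal: {G}⁺ = {D, G}; {E}⁺ = {C, E} — none reach the full schema.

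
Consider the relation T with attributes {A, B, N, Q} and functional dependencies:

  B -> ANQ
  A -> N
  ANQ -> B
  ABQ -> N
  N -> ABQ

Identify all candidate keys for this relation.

{A}⁺: A→N adds N; N→ABQ adds B, Q → {A, B, N, Q}.
{B}⁺: B→ANQ adds A, N, Q → {A, B, N, Q}.
{N}⁺: N→ABQ adds A, B, Q → {A, B, N, Q}.

(A), (B), (N)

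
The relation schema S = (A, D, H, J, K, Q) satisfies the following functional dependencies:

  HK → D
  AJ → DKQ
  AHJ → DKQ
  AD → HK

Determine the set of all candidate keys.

{A, J}⁺: AJ→DKQ adds D, K, Q; AD→HK adds H → {A, D, H, J, K, Q}. Minimal: {J}⁺ = {J}; {A}⁺ = {A} — none reach the full schema.

{A, J}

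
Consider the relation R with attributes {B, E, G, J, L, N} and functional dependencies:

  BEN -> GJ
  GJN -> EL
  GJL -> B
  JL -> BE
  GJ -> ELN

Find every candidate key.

{G, J}⁺: GJ→ELN adds E, L, N; GJL→B adds B → {B, E, G, J, L, N}. Minimal: {J}⁺ = {J}; {G}⁺ = {G} — none reach the full schema.
{B, E, N}⁺: BEN→GJ adds G, J; GJN→EL adds L → {B, E, G, J, L, N}. Minimal: {E, N}⁺ = {E, N}; {B, N}⁺ = {B, N}; {B, E}⁺ = {B, E} — none reach the full schema.
{J, L, N}⁺: JL→BE adds B, E; BEN→GJ adds G → {B, E, G, J, L, N}. Minimal: {L, N}⁺ = {L, N}; {J, N}⁺ = {J, N}; {J, L}⁺ = {B, E, J, L} — none reach the full schema.

GJ, BEN, JLN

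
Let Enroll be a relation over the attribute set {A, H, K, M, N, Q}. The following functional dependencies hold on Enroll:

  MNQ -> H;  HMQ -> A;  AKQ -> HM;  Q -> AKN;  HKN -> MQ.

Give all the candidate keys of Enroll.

(Q), (H, K, N)

{Q}⁺: Q→AKN adds A, K, N; AKQ→HM adds H, M → {A, H, K, M, N, Q}.
{H, K, N}⁺: HKN→MQ adds M, Q; HMQ→A adds A → {A, H, K, M, N, Q}.
Any other superkey contains one of these as a subset, so there are no further candidate keys.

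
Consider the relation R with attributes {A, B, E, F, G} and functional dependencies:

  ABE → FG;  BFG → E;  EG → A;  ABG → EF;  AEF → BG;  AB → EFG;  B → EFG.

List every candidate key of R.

{B}, {A, E, F}, {E, F, G}

{B}⁺: B→EFG adds E, F, G; EG→A adds A → {A, B, E, F, G}.
{A, E, F}⁺: AEF→BG adds B, G → {A, B, E, F, G}. Minimal: {E, F}⁺ = {E, F}; {A, F}⁺ = {A, F}; {A, E}⁺ = {A, E} — none reach the full schema.
{E, F, G}⁺: EG→A adds A; AEF→BG adds B → {A, B, E, F, G}. Minimal: {F, G}⁺ = {F, G}; {E, G}⁺ = {A, E, G}; {E, F}⁺ = {E, F} — none reach the full schema.
Any other superkey contains one of these as a subset, so there are no further candidate keys.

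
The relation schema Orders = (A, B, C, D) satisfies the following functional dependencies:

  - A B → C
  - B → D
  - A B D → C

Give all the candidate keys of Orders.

{A, B}⁺: AB→C adds C; B→D adds D → {A, B, C, D}. Minimal: {B}⁺ = {B, D}; {A}⁺ = {A} — none reach the full schema.
No other minimal superkey exists.

(A, B)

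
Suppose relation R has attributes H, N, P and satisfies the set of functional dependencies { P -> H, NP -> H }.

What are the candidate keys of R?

Attributes N, P never appear on any right-hand side, so every candidate key must contain {N, P}.
{N, P}⁺ = {H, N, P}, which is all of the schema, so {N, P} is the only candidate key.

{N, P}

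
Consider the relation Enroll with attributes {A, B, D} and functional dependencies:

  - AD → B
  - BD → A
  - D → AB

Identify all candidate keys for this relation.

Attribute D never appears on the right-hand side of any dependency, so D must belong to every candidate key.
{D}⁺ = {A, B, D}, which is all of the schema, so {D} is the only candidate key.

{D}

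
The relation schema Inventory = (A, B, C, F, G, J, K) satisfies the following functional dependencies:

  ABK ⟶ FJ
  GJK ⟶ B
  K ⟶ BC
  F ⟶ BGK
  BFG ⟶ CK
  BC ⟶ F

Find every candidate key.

{A, F}; {A, K}; {A, B, C}

Attribute A never appears on the right-hand side of any dependency, so A must belong to every candidate key.
{A}⁺ = {A}, which is not all of the schema, so we must add further attributes.
{A, F}⁺: F→BGK adds B, G, K; BFG→CK adds C; ABK→FJ adds J → {A, B, C, F, G, J, K}. Minimal: {F}⁺ = {B, C, F, G, K}; {A}⁺ = {A} — none reach the full schema.
{A, K}⁺: K→BC adds B, C; BC→F adds F; ABK→FJ adds J; F→BGK adds G → {A, B, C, F, G, J, K}. Minimal: {K}⁺ = {B, C, F, G, K}; {A}⁺ = {A} — none reach the full schema.
{A, B, C}⁺: BC→F adds F; F→BGK adds G, K; ABK→FJ adds J → {A, B, C, F, G, J, K}. Minimal: {B, C}⁺ = {B, C, F, G, K}; {A, C}⁺ = {A, C}; {A, B}⁺ = {A, B} — none reach the full schema.
Any other superkey contains one of these as a subset, so there are no further candidate keys.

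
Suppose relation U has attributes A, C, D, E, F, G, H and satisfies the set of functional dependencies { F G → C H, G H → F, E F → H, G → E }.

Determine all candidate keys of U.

ADFG; ADGH

Attributes A, D, G never appear on any right-hand side, so every candidate key must contain {A, D, G}.
{A, D, G}⁺ = {A, D, E, G}, which is not all of the schema, so we must add further attributes.
{A, D, F, G}⁺: FG→CH adds C, H; G→E adds E → {A, C, D, E, F, G, H}. Minimal: {D, F, G}⁺ = {C, D, E, F, G, H}; {A, F, G}⁺ = {A, C, E, F, G, H}; {A, D, G}⁺ = {A, D, E, G}; … — none reach the full schema.
{A, D, G, H}⁺: GH→F adds F; G→E adds E; FG→CH adds C → {A, C, D, E, F, G, H}. Minimal: {D, G, H}⁺ = {C, D, E, F, G, H}; {A, G, H}⁺ = {A, C, E, F, G, H}; {A, D, H}⁺ = {A, D, H}; … — none reach the full schema.
Any other superkey contains one of these as a subset, so there are no further candidate keys.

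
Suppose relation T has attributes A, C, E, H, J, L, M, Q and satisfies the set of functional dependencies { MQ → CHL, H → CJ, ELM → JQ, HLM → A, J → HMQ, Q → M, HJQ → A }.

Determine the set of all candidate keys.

Attribute E never appears on the right-hand side of any dependency, so E must belong to every candidate key.
{E}⁺ = {E}, which is not all of the schema, so we must add further attributes.
{E, H}⁺: H→CJ adds C, J; J→HMQ adds M, Q; HJQ→A adds A; MQ→CHL adds L → {A, C, E, H, J, L, M, Q}. Minimal: {H}⁺ = {A, C, H, J, L, M, Q}; {E}⁺ = {E} — none reach the full schema.
{E, J}⁺: J→HMQ adds H, M, Q; HJQ→A adds A; MQ→CHL adds C, L → {A, C, E, H, J, L, M, Q}. Minimal: {J}⁺ = {A, C, H, J, L, M, Q}; {E}⁺ = {E} — none reach the full schema.
{E, Q}⁺: Q→M adds M; MQ→CHL adds C, H, L; H→CJ adds J; HLM→A adds A → {A, C, E, H, J, L, M, Q}. Minimal: {Q}⁺ = {A, C, H, J, L, M, Q}; {E}⁺ = {E} — none reach the full schema.
{E, L, M}⁺: ELM→JQ adds J, Q; J→HMQ adds H; HJQ→A adds A; MQ→CHL adds C → {A, C, E, H, J, L, M, Q}. Minimal: {L, M}⁺ = {L, M}; {E, M}⁺ = {E, M}; {E, L}⁺ = {E, L} — none reach the full schema.
Any other superkey contains one of these as a subset, so there are no further candidate keys.

(E, H), (E, J), (E, Q), (E, L, M)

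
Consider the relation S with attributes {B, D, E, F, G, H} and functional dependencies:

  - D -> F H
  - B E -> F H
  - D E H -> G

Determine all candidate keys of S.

{B, D, E}

{B, D, E}⁺: D→FH adds F, H; DEH→G adds G → {B, D, E, F, G, H}. Minimal: {D, E}⁺ = {D, E, F, G, H}; {B, E}⁺ = {B, E, F, H}; {B, D}⁺ = {B, D, F, H} — none reach the full schema.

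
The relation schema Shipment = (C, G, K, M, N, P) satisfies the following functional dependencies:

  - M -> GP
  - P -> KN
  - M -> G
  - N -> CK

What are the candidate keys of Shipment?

Attribute M never appears on the right-hand side of any dependency, so M must belong to every candidate key.
{M}⁺ = {C, G, K, M, N, P}, which is all of the schema, so {M} is the only candidate key.

M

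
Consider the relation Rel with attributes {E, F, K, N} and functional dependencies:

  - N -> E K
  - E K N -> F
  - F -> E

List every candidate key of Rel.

Attribute N never appears on the right-hand side of any dependency, so N must belong to every candidate key.
{N}⁺ = {E, F, K, N}, which is all of the schema, so {N} is the only candidate key.

{N}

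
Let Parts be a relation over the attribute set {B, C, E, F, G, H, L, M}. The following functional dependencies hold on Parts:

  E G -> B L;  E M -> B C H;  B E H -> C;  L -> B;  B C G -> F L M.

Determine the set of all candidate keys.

Attributes E, G never appear on any right-hand side, so every candidate key must contain {E, G}.
{E, G}⁺ = {B, E, G, L}, which is not all of the schema, so we must add further attributes.
{C, E, G}⁺: EG→BL adds B, L; BCG→FLM adds F, M; EM→BCH adds H → {B, C, E, F, G, H, L, M}. Minimal: {E, G}⁺ = {B, E, G, L}; {C, G}⁺ = {C, G}; {C, E}⁺ = {C, E} — none reach the full schema.
{E, G, H}⁺: EG→BL adds B, L; BEH→C adds C; BCG→FLM adds F, M → {B, C, E, F, G, H, L, M}. Minimal: {G, H}⁺ = {G, H}; {E, H}⁺ = {E, H}; {E, G}⁺ = {B, E, G, L} — none reach the full schema.
{E, G, M}⁺: EG→BL adds B, L; EM→BCH adds C, H; BCG→FLM adds F → {B, C, E, F, G, H, L, M}. Minimal: {G, M}⁺ = {G, M}; {E, M}⁺ = {B, C, E, H, M}; {E, G}⁺ = {B, E, G, L} — none reach the full schema.
Any other superkey contains one of these as a subset, so there are no further candidate keys.

CEG; EGH; EGM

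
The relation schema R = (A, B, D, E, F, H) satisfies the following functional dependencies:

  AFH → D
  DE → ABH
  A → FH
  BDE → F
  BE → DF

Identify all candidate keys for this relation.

AE, BE, DE

Attribute E never appears on the right-hand side of any dependency, so E must belong to every candidate key.
{E}⁺ = {E}, which is not all of the schema, so we must add further attributes.
{A, E}⁺: A→FH adds F, H; AFH→D adds D; DE→ABH adds B → {A, B, D, E, F, H}. Minimal: {E}⁺ = {E}; {A}⁺ = {A, D, F, H} — none reach the full schema.
{B, E}⁺: BE→DF adds D, F; DE→ABH adds A, H → {A, B, D, E, F, H}. Minimal: {E}⁺ = {E}; {B}⁺ = {B} — none reach the full schema.
{D, E}⁺: DE→ABH adds A, B, H; A→FH adds F → {A, B, D, E, F, H}. Minimal: {E}⁺ = {E}; {D}⁺ = {D} — none reach the full schema.
Any other superkey contains one of these as a subset, so there are no further candidate keys.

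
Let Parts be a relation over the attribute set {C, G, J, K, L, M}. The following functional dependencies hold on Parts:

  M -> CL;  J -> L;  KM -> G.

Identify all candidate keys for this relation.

Attributes J, K, M never appear on any right-hand side, so every candidate key must contain {J, K, M}.
{J, K, M}⁺ = {C, G, J, K, L, M}, which is all of the schema, so {J, K, M} is the only candidate key.

{J, K, M}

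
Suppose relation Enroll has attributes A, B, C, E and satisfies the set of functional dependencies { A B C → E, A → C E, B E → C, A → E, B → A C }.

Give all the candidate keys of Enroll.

B

Attribute B never appears on the right-hand side of any dependency, so B must belong to every candidate key.
{B}⁺ = {A, B, C, E}, which is all of the schema, so {B} is the only candidate key.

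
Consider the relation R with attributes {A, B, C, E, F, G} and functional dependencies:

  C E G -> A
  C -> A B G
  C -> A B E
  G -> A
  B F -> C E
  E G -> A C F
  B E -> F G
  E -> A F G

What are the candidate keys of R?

C, E, BF

{C}⁺: C→ABG adds A, B, G; C→ABE adds E; EG→ACF adds F → {A, B, C, E, F, G}.
{E}⁺: E→AFG adds A, F, G; EG→ACF adds C; C→ABG adds B → {A, B, C, E, F, G}.
{B, F}⁺: BF→CE adds C, E; BE→FG adds G; E→AFG adds A → {A, B, C, E, F, G}. Minimal: {F}⁺ = {F}; {B}⁺ = {B} — none reach the full schema.
Any other superkey contains one of these as a subset, so there are no further candidate keys.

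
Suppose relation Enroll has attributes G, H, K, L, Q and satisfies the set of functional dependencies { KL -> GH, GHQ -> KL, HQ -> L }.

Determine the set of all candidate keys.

{G, H, Q}, {H, K, Q}, {K, L, Q}

Attribute Q never appears on the right-hand side of any dependency, so Q must belong to every candidate key.
{Q}⁺ = {Q}, which is not all of the schema, so we must add further attributes.
{G, H, Q}⁺: GHQ→KL adds K, L → {G, H, K, L, Q}.
{H, K, Q}⁺: HQ→L adds L; KL→GH adds G → {G, H, K, L, Q}.
{K, L, Q}⁺: KL→GH adds G, H → {G, H, K, L, Q}.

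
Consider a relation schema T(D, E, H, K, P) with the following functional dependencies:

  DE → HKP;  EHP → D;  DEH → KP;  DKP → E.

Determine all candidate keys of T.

{D, E}⁺: DE→HKP adds H, K, P → {D, E, H, K, P}. Minimal: {E}⁺ = {E}; {D}⁺ = {D} — none reach the full schema.
{D, K, P}⁺: DKP→E adds E; DE→HKP adds H → {D, E, H, K, P}. Minimal: {K, P}⁺ = {K, P}; {D, P}⁺ = {D, P}; {D, K}⁺ = {D, K} — none reach the full schema.
{E, H, P}⁺: EHP→D adds D; DEH→KP adds K → {D, E, H, K, P}. Minimal: {H, P}⁺ = {H, P}; {E, P}⁺ = {E, P}; {E, H}⁺ = {E, H} — none reach the full schema.
Any other superkey contains one of these as a subset, so there are no further candidate keys.

(D, E), (D, K, P), (E, H, P)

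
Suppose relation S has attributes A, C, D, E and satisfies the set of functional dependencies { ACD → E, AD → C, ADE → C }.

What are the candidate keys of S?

Attributes A, D never appear on any right-hand side, so every candidate key must contain {A, D}.
{A, D}⁺ = {A, C, D, E}, which is all of the schema, so {A, D} is the only candidate key.

(A, D)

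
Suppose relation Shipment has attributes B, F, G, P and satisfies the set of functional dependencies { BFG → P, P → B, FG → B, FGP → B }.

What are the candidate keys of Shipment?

Attributes F, G never appear on any right-hand side, so every candidate key must contain {F, G}.
{F, G}⁺ = {B, F, G, P}, which is all of the schema, so {F, G} is the only candidate key.

FG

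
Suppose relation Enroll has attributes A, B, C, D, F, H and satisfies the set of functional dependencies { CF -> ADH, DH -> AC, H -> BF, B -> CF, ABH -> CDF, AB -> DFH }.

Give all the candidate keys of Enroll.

{B}⁺: B→CF adds C, F; CF→ADH adds A, D, H → {A, B, C, D, F, H}.
{H}⁺: H→BF adds B, F; B→CF adds C; CF→ADH adds A, D → {A, B, C, D, F, H}.
{C, F}⁺: CF→ADH adds A, D, H; H→BF adds B → {A, B, C, D, F, H}. Minimal: {F}⁺ = {F}; {C}⁺ = {C} — none reach the full schema.

{B}, {H}, {C, F}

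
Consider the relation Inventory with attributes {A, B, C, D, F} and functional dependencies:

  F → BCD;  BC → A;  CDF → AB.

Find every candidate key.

{F}

Attribute F never appears on the right-hand side of any dependency, so F must belong to every candidate key.
{F}⁺ = {A, B, C, D, F}, which is all of the schema, so {F} is the only candidate key.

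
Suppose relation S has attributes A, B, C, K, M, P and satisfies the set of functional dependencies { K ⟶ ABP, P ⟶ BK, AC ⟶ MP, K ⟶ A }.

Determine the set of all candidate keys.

{A, C}⁺: AC→MP adds M, P; P→BK adds B, K → {A, B, C, K, M, P}. Minimal: {C}⁺ = {C}; {A}⁺ = {A} — none reach the full schema.
{C, K}⁺: K→ABP adds A, B, P; AC→MP adds M → {A, B, C, K, M, P}. Minimal: {K}⁺ = {A, B, K, P}; {C}⁺ = {C} — none reach the full schema.
{C, P}⁺: P→BK adds B, K; K→A adds A; AC→MP adds M → {A, B, C, K, M, P}. Minimal: {P}⁺ = {A, B, K, P}; {C}⁺ = {C} — none reach the full schema.

(A, C); (C, K); (C, P)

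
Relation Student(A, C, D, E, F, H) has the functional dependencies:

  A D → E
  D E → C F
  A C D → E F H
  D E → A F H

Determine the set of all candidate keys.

Attribute D never appears on the right-hand side of any dependency, so D must belong to every candidate key.
{D}⁺ = {D}, which is not all of the schema, so we must add further attributes.
{A, D}⁺: AD→E adds E; DE→CF adds C, F; ACD→EFH adds H → {A, C, D, E, F, H}. Minimal: {D}⁺ = {D}; {A}⁺ = {A} — none reach the full schema.
{D, E}⁺: DE→CF adds C, F; DE→AFH adds A, H → {A, C, D, E, F, H}. Minimal: {E}⁺ = {E}; {D}⁺ = {D} — none reach the full schema.
Any other superkey contains one of these as a subset, so there are no further candidate keys.

(A, D), (D, E)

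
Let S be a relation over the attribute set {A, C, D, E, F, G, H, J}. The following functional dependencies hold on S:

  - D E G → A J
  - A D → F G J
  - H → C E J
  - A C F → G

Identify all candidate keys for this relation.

{A, D, H}⁺: AD→FGJ adds F, G, J; H→CEJ adds C, E → {A, C, D, E, F, G, H, J}.
{D, G, H}⁺: H→CEJ adds C, E, J; DEG→AJ adds A; AD→FGJ adds F → {A, C, D, E, F, G, H, J}.

{A, D, H}, {D, G, H}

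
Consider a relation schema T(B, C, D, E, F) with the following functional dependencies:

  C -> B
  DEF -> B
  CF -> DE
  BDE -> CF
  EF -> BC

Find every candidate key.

(C, F), (E, F), (B, D, E), (C, D, E)

{C, F}⁺: C→B adds B; CF→DE adds D, E → {B, C, D, E, F}.
{E, F}⁺: EF→BC adds B, C; CF→DE adds D → {B, C, D, E, F}.
{B, D, E}⁺: BDE→CF adds C, F → {B, C, D, E, F}.
{C, D, E}⁺: C→B adds B; BDE→CF adds F → {B, C, D, E, F}.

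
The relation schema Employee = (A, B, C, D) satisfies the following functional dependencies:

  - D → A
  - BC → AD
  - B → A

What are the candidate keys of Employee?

Attributes B, C never appear on any right-hand side, so every candidate key must contain {B, C}.
{B, C}⁺ = {A, B, C, D}, which is all of the schema, so {B, C} is the only candidate key.

(B, C)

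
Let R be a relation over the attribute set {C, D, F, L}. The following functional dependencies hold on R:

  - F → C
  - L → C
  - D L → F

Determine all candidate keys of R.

Attributes D, L never appear on any right-hand side, so every candidate key must contain {D, L}.
{D, L}⁺ = {C, D, F, L}, which is all of the schema, so {D, L} is the only candidate key.

{D, L}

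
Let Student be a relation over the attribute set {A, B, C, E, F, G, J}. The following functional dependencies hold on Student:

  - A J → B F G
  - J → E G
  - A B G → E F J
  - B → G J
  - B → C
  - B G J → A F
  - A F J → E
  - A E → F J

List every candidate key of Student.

{B}, {A, E}, {A, J}

{B}⁺: B→GJ adds G, J; B→C adds C; BGJ→AF adds A, F; AFJ→E adds E → {A, B, C, E, F, G, J}.
{A, E}⁺: AE→FJ adds F, J; AJ→BFG adds B, G; B→C adds C → {A, B, C, E, F, G, J}.
{A, J}⁺: AJ→BFG adds B, F, G; J→EG adds E; B→C adds C → {A, B, C, E, F, G, J}.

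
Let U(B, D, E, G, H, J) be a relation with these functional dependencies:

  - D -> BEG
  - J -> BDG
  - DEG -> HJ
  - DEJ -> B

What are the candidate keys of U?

{D}⁺: D→BEG adds B, E, G; DEG→HJ adds H, J → {B, D, E, G, H, J}.
{J}⁺: J→BDG adds B, D, G; D→BEG adds E; DEG→HJ adds H → {B, D, E, G, H, J}.
Any other superkey contains one of these as a subset, so there are no further candidate keys.

{D}; {J}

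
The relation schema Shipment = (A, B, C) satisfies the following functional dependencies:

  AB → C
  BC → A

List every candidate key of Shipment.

{A, B}⁺: AB→C adds C → {A, B, C}. Minimal: {B}⁺ = {B}; {A}⁺ = {A} — none reach the full schema.
{B, C}⁺: BC→A adds A → {A, B, C}. Minimal: {C}⁺ = {C}; {B}⁺ = {B} — none reach the full schema.
Any other superkey contains one of these as a subset, so there are no further candidate keys.

AB, BC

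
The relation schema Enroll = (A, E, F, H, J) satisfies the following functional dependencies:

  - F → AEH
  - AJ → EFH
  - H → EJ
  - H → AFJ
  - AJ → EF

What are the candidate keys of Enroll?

{F}⁺: F→AEH adds A, E, H; H→EJ adds J → {A, E, F, H, J}.
{H}⁺: H→EJ adds E, J; H→AFJ adds A, F → {A, E, F, H, J}.
{A, J}⁺: AJ→EFH adds E, F, H → {A, E, F, H, J}. Minimal: {J}⁺ = {J}; {A}⁺ = {A} — none reach the full schema.

(F), (H), (A, J)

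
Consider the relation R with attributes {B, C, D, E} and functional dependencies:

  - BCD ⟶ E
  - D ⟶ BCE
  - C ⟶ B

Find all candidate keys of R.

{D}

Attribute D never appears on the right-hand side of any dependency, so D must belong to every candidate key.
{D}⁺ = {B, C, D, E}, which is all of the schema, so {D} is the only candidate key.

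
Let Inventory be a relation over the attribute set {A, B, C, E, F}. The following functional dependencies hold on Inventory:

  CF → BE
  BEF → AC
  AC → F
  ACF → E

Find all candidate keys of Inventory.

{A, C}⁺: AC→F adds F; ACF→E adds E; CF→BE adds B → {A, B, C, E, F}. Minimal: {C}⁺ = {C}; {A}⁺ = {A} — none reach the full schema.
{C, F}⁺: CF→BE adds B, E; BEF→AC adds A → {A, B, C, E, F}. Minimal: {F}⁺ = {F}; {C}⁺ = {C} — none reach the full schema.
{B, E, F}⁺: BEF→AC adds A, C → {A, B, C, E, F}. Minimal: {E, F}⁺ = {E, F}; {B, F}⁺ = {B, F}; {B, E}⁺ = {B, E} — none reach the full schema.

{A, C}; {C, F}; {B, E, F}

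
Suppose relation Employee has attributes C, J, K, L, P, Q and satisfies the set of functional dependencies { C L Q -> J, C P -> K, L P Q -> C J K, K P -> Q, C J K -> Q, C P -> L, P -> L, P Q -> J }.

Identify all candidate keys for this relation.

(C, P), (K, P), (P, Q)

Attribute P never appears on the right-hand side of any dependency, so P must belong to every candidate key.
{P}⁺ = {L, P}, which is not all of the schema, so we must add further attributes.
{C, P}⁺: CP→K adds K; KP→Q adds Q; CP→L adds L; PQ→J adds J → {C, J, K, L, P, Q}. Minimal: {P}⁺ = {L, P}; {C}⁺ = {C} — none reach the full schema.
{K, P}⁺: KP→Q adds Q; P→L adds L; PQ→J adds J; LPQ→CJK adds C → {C, J, K, L, P, Q}. Minimal: {P}⁺ = {L, P}; {K}⁺ = {K} — none reach the full schema.
{P, Q}⁺: P→L adds L; PQ→J adds J; LPQ→CJK adds C, K → {C, J, K, L, P, Q}. Minimal: {Q}⁺ = {Q}; {P}⁺ = {L, P} — none reach the full schema.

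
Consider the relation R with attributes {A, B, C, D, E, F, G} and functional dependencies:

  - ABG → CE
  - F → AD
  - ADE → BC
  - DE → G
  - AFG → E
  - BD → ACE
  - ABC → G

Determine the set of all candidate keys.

(B, F), (E, F), (F, G)

Attribute F never appears on the right-hand side of any dependency, so F must belong to every candidate key.
{F}⁺ = {A, D, F}, which is not all of the schema, so we must add further attributes.
{B, F}⁺: F→AD adds A, D; BD→ACE adds C, E; ABC→G adds G → {A, B, C, D, E, F, G}. Minimal: {F}⁺ = {A, D, F}; {B}⁺ = {B} — none reach the full schema.
{E, F}⁺: F→AD adds A, D; ADE→BC adds B, C; DE→G adds G → {A, B, C, D, E, F, G}. Minimal: {F}⁺ = {A, D, F}; {E}⁺ = {E} — none reach the full schema.
{F, G}⁺: F→AD adds A, D; AFG→E adds E; ADE→BC adds B, C → {A, B, C, D, E, F, G}. Minimal: {G}⁺ = {G}; {F}⁺ = {A, D, F} — none reach the full schema.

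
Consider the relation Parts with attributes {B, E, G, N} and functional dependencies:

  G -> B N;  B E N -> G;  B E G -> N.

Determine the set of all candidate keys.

Attribute E never appears on the right-hand side of any dependency, so E must belong to every candidate key.
{E}⁺ = {E}, which is not all of the schema, so we must add further attributes.
{E, G}⁺: G→BN adds B, N → {B, E, G, N}.
{B, E, N}⁺: BEN→G adds G → {B, E, G, N}.

{E, G}, {B, E, N}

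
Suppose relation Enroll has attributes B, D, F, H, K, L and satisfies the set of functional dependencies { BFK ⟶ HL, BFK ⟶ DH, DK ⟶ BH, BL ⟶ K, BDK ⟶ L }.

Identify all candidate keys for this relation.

Attribute F never appears on the right-hand side of any dependency, so F must belong to every candidate key.
{F}⁺ = {F}, which is not all of the schema, so we must add further attributes.
{B, F, K}⁺: BFK→HL adds H, L; BFK→DH adds D → {B, D, F, H, K, L}. Minimal: {F, K}⁺ = {F, K}; {B, K}⁺ = {B, K}; {B, F}⁺ = {B, F} — none reach the full schema.
{B, F, L}⁺: BL→K adds K; BFK→HL adds H; BFK→DH adds D → {B, D, F, H, K, L}. Minimal: {F, L}⁺ = {F, L}; {B, L}⁺ = {B, K, L}; {B, F}⁺ = {B, F} — none reach the full schema.
{D, F, K}⁺: DK→BH adds B, H; BDK→L adds L → {B, D, F, H, K, L}. Minimal: {F, K}⁺ = {F, K}; {D, K}⁺ = {B, D, H, K, L}; {D, F}⁺ = {D, F} — none reach the full schema.
Any other superkey contains one of these as a subset, so there are no further candidate keys.

{B, F, K}, {B, F, L}, {D, F, K}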